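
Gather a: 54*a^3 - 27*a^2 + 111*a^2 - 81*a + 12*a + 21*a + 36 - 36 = 54*a^3 + 84*a^2 - 48*a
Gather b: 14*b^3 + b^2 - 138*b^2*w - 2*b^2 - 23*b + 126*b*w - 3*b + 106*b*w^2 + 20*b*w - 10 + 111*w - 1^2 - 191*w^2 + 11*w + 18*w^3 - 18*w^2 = 14*b^3 + b^2*(-138*w - 1) + b*(106*w^2 + 146*w - 26) + 18*w^3 - 209*w^2 + 122*w - 11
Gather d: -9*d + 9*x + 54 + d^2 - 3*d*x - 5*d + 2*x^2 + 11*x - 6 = d^2 + d*(-3*x - 14) + 2*x^2 + 20*x + 48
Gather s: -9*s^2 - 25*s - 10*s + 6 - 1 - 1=-9*s^2 - 35*s + 4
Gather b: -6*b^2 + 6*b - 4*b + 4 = -6*b^2 + 2*b + 4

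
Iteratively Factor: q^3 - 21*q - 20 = (q + 4)*(q^2 - 4*q - 5) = (q - 5)*(q + 4)*(q + 1)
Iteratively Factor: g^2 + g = (g + 1)*(g)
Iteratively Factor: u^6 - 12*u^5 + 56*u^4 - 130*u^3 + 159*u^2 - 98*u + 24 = (u - 2)*(u^5 - 10*u^4 + 36*u^3 - 58*u^2 + 43*u - 12) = (u - 2)*(u - 1)*(u^4 - 9*u^3 + 27*u^2 - 31*u + 12) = (u - 3)*(u - 2)*(u - 1)*(u^3 - 6*u^2 + 9*u - 4) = (u - 4)*(u - 3)*(u - 2)*(u - 1)*(u^2 - 2*u + 1) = (u - 4)*(u - 3)*(u - 2)*(u - 1)^2*(u - 1)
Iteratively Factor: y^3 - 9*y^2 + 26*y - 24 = (y - 3)*(y^2 - 6*y + 8) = (y - 3)*(y - 2)*(y - 4)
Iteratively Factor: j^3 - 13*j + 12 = (j - 1)*(j^2 + j - 12) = (j - 3)*(j - 1)*(j + 4)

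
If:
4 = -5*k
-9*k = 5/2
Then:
No Solution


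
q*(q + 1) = q^2 + q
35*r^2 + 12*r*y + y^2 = (5*r + y)*(7*r + y)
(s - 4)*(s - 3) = s^2 - 7*s + 12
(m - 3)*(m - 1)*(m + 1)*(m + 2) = m^4 - m^3 - 7*m^2 + m + 6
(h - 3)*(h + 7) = h^2 + 4*h - 21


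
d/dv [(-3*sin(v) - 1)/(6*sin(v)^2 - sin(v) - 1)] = 2*cos(v)/(2*sin(v) - 1)^2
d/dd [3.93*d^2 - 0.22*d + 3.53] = 7.86*d - 0.22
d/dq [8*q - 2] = 8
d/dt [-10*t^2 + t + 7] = 1 - 20*t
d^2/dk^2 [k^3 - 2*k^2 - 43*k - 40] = 6*k - 4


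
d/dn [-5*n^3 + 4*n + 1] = 4 - 15*n^2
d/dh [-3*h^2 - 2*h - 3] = -6*h - 2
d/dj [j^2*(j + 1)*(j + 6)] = j*(4*j^2 + 21*j + 12)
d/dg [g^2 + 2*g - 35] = 2*g + 2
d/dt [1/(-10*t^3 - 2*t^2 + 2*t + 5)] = 2*(15*t^2 + 2*t - 1)/(10*t^3 + 2*t^2 - 2*t - 5)^2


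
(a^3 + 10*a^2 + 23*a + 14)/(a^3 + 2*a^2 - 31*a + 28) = (a^2 + 3*a + 2)/(a^2 - 5*a + 4)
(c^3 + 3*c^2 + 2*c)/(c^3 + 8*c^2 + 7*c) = (c + 2)/(c + 7)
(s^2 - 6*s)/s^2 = (s - 6)/s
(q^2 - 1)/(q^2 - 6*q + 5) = (q + 1)/(q - 5)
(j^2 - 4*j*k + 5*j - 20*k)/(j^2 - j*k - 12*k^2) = (j + 5)/(j + 3*k)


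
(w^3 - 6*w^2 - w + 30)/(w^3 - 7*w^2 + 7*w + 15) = (w + 2)/(w + 1)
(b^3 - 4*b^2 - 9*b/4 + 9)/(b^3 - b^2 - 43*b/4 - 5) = (4*b^2 - 9)/(4*b^2 + 12*b + 5)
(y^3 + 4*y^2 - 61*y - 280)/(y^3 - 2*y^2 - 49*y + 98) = (y^2 - 3*y - 40)/(y^2 - 9*y + 14)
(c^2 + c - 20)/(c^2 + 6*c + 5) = (c - 4)/(c + 1)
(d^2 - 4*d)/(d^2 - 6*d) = (d - 4)/(d - 6)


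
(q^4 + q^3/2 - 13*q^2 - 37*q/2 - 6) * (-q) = -q^5 - q^4/2 + 13*q^3 + 37*q^2/2 + 6*q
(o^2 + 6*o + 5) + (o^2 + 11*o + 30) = 2*o^2 + 17*o + 35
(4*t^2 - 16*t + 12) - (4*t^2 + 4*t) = 12 - 20*t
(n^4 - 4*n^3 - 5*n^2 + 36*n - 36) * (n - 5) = n^5 - 9*n^4 + 15*n^3 + 61*n^2 - 216*n + 180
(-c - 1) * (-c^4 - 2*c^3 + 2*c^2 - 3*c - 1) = c^5 + 3*c^4 + c^2 + 4*c + 1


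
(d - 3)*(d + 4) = d^2 + d - 12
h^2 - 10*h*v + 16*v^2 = (h - 8*v)*(h - 2*v)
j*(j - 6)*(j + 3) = j^3 - 3*j^2 - 18*j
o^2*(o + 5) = o^3 + 5*o^2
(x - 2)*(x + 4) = x^2 + 2*x - 8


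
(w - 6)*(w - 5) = w^2 - 11*w + 30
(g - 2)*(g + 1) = g^2 - g - 2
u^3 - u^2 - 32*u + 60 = (u - 5)*(u - 2)*(u + 6)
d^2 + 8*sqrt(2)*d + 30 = (d + 3*sqrt(2))*(d + 5*sqrt(2))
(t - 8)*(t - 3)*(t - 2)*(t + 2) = t^4 - 11*t^3 + 20*t^2 + 44*t - 96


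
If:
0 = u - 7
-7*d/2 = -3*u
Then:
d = 6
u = 7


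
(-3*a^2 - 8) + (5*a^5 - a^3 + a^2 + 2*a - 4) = 5*a^5 - a^3 - 2*a^2 + 2*a - 12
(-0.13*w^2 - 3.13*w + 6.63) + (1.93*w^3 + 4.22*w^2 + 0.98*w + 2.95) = 1.93*w^3 + 4.09*w^2 - 2.15*w + 9.58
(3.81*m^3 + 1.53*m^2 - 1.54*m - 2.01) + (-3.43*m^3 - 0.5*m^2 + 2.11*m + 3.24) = 0.38*m^3 + 1.03*m^2 + 0.57*m + 1.23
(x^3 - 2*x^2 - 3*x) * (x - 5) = x^4 - 7*x^3 + 7*x^2 + 15*x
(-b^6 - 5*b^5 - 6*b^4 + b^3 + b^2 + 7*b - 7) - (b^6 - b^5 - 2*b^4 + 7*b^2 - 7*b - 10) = -2*b^6 - 4*b^5 - 4*b^4 + b^3 - 6*b^2 + 14*b + 3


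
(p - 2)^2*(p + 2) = p^3 - 2*p^2 - 4*p + 8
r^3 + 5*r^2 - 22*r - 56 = (r - 4)*(r + 2)*(r + 7)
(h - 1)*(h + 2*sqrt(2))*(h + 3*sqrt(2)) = h^3 - h^2 + 5*sqrt(2)*h^2 - 5*sqrt(2)*h + 12*h - 12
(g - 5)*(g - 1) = g^2 - 6*g + 5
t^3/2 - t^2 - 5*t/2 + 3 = (t/2 + 1)*(t - 3)*(t - 1)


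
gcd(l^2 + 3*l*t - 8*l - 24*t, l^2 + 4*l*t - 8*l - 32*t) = l - 8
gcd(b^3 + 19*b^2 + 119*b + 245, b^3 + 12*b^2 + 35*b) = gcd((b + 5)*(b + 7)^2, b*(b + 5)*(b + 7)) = b^2 + 12*b + 35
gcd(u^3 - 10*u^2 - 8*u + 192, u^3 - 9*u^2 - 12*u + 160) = u^2 - 4*u - 32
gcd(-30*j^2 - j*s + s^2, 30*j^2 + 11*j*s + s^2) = 5*j + s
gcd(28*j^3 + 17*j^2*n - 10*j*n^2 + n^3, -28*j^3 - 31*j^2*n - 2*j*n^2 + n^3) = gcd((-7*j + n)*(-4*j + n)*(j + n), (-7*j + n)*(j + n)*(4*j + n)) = 7*j^2 + 6*j*n - n^2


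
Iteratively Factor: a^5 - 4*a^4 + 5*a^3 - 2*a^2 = (a)*(a^4 - 4*a^3 + 5*a^2 - 2*a) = a^2*(a^3 - 4*a^2 + 5*a - 2) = a^2*(a - 2)*(a^2 - 2*a + 1) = a^2*(a - 2)*(a - 1)*(a - 1)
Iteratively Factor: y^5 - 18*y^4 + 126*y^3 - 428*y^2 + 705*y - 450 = (y - 2)*(y^4 - 16*y^3 + 94*y^2 - 240*y + 225) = (y - 3)*(y - 2)*(y^3 - 13*y^2 + 55*y - 75) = (y - 5)*(y - 3)*(y - 2)*(y^2 - 8*y + 15) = (y - 5)^2*(y - 3)*(y - 2)*(y - 3)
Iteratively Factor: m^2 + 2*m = (m)*(m + 2)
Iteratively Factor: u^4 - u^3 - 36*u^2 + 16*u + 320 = (u + 4)*(u^3 - 5*u^2 - 16*u + 80) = (u - 5)*(u + 4)*(u^2 - 16) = (u - 5)*(u - 4)*(u + 4)*(u + 4)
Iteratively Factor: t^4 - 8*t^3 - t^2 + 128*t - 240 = (t - 5)*(t^3 - 3*t^2 - 16*t + 48) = (t - 5)*(t + 4)*(t^2 - 7*t + 12) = (t - 5)*(t - 4)*(t + 4)*(t - 3)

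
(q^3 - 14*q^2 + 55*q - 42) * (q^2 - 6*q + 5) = q^5 - 20*q^4 + 144*q^3 - 442*q^2 + 527*q - 210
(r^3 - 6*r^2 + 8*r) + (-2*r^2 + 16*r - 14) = r^3 - 8*r^2 + 24*r - 14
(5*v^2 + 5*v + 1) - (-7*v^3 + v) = 7*v^3 + 5*v^2 + 4*v + 1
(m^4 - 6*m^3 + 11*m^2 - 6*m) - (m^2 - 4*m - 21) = m^4 - 6*m^3 + 10*m^2 - 2*m + 21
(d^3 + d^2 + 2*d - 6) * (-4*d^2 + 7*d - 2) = -4*d^5 + 3*d^4 - 3*d^3 + 36*d^2 - 46*d + 12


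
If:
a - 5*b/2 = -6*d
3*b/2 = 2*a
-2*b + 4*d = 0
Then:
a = 0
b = 0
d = 0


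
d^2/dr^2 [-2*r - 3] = 0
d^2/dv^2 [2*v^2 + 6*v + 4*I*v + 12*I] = 4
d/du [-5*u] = -5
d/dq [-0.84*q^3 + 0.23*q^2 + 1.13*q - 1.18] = -2.52*q^2 + 0.46*q + 1.13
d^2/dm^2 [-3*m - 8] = 0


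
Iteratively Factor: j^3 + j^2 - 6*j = (j + 3)*(j^2 - 2*j) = (j - 2)*(j + 3)*(j)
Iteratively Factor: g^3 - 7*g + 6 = (g - 2)*(g^2 + 2*g - 3) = (g - 2)*(g - 1)*(g + 3)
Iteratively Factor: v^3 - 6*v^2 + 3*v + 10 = (v - 2)*(v^2 - 4*v - 5) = (v - 5)*(v - 2)*(v + 1)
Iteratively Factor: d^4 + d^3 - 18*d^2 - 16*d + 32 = (d + 2)*(d^3 - d^2 - 16*d + 16) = (d - 4)*(d + 2)*(d^2 + 3*d - 4) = (d - 4)*(d + 2)*(d + 4)*(d - 1)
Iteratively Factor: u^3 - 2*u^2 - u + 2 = (u + 1)*(u^2 - 3*u + 2) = (u - 1)*(u + 1)*(u - 2)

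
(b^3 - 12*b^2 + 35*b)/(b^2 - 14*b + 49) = b*(b - 5)/(b - 7)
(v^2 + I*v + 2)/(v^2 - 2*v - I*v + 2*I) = (v + 2*I)/(v - 2)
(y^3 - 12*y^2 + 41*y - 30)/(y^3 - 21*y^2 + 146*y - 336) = (y^2 - 6*y + 5)/(y^2 - 15*y + 56)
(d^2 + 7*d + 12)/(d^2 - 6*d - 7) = (d^2 + 7*d + 12)/(d^2 - 6*d - 7)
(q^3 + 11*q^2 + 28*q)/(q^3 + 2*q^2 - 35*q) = (q + 4)/(q - 5)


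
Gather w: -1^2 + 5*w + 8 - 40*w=7 - 35*w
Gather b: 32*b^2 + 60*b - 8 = 32*b^2 + 60*b - 8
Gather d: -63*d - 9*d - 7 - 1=-72*d - 8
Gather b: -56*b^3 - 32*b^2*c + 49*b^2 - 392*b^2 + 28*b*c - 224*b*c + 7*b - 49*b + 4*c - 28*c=-56*b^3 + b^2*(-32*c - 343) + b*(-196*c - 42) - 24*c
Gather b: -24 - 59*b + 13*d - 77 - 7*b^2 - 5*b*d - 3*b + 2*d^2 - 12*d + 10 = -7*b^2 + b*(-5*d - 62) + 2*d^2 + d - 91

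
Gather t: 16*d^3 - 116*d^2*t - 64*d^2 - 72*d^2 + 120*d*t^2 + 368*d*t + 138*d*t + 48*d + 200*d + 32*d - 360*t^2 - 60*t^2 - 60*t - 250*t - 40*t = 16*d^3 - 136*d^2 + 280*d + t^2*(120*d - 420) + t*(-116*d^2 + 506*d - 350)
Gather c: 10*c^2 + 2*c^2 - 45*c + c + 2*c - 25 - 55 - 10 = 12*c^2 - 42*c - 90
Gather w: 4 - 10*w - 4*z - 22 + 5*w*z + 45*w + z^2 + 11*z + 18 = w*(5*z + 35) + z^2 + 7*z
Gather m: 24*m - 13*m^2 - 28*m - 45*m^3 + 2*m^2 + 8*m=-45*m^3 - 11*m^2 + 4*m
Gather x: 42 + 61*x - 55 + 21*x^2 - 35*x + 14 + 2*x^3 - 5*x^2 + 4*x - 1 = 2*x^3 + 16*x^2 + 30*x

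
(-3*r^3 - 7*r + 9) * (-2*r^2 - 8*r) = 6*r^5 + 24*r^4 + 14*r^3 + 38*r^2 - 72*r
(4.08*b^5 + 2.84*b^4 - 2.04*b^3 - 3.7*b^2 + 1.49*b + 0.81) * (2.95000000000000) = 12.036*b^5 + 8.378*b^4 - 6.018*b^3 - 10.915*b^2 + 4.3955*b + 2.3895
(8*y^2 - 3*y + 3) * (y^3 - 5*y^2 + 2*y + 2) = 8*y^5 - 43*y^4 + 34*y^3 - 5*y^2 + 6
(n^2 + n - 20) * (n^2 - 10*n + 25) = n^4 - 9*n^3 - 5*n^2 + 225*n - 500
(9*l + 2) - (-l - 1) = 10*l + 3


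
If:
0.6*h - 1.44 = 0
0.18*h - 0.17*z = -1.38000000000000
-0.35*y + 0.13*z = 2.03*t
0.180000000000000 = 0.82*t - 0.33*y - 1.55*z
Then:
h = 2.40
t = 6.59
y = -34.24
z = 10.66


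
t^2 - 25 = (t - 5)*(t + 5)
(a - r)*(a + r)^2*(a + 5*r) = a^4 + 6*a^3*r + 4*a^2*r^2 - 6*a*r^3 - 5*r^4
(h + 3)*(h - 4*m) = h^2 - 4*h*m + 3*h - 12*m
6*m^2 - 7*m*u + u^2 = (-6*m + u)*(-m + u)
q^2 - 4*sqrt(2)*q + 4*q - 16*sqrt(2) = (q + 4)*(q - 4*sqrt(2))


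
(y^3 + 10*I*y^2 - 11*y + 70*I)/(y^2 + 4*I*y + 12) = (y^2 + 12*I*y - 35)/(y + 6*I)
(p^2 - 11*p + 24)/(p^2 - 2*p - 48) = (p - 3)/(p + 6)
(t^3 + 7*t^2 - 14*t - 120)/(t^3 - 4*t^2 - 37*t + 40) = (t^2 + 2*t - 24)/(t^2 - 9*t + 8)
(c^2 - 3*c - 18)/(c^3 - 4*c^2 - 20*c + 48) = (c + 3)/(c^2 + 2*c - 8)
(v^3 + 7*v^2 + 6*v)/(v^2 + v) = v + 6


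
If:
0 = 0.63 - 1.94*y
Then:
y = 0.32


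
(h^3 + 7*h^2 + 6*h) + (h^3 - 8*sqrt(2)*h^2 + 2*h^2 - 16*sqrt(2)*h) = 2*h^3 - 8*sqrt(2)*h^2 + 9*h^2 - 16*sqrt(2)*h + 6*h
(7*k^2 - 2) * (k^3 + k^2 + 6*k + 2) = 7*k^5 + 7*k^4 + 40*k^3 + 12*k^2 - 12*k - 4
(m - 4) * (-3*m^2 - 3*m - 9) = -3*m^3 + 9*m^2 + 3*m + 36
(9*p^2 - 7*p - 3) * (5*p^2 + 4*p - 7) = 45*p^4 + p^3 - 106*p^2 + 37*p + 21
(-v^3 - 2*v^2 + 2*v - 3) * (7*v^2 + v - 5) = -7*v^5 - 15*v^4 + 17*v^3 - 9*v^2 - 13*v + 15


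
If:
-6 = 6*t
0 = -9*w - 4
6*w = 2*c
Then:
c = -4/3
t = -1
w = -4/9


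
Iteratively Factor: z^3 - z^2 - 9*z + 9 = (z - 1)*(z^2 - 9) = (z - 3)*(z - 1)*(z + 3)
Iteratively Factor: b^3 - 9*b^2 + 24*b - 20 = (b - 2)*(b^2 - 7*b + 10) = (b - 5)*(b - 2)*(b - 2)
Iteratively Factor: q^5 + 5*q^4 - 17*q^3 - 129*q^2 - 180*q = (q)*(q^4 + 5*q^3 - 17*q^2 - 129*q - 180) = q*(q + 4)*(q^3 + q^2 - 21*q - 45) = q*(q - 5)*(q + 4)*(q^2 + 6*q + 9) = q*(q - 5)*(q + 3)*(q + 4)*(q + 3)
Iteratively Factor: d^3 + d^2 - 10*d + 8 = (d + 4)*(d^2 - 3*d + 2) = (d - 2)*(d + 4)*(d - 1)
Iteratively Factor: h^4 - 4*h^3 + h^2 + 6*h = (h - 2)*(h^3 - 2*h^2 - 3*h) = (h - 3)*(h - 2)*(h^2 + h) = (h - 3)*(h - 2)*(h + 1)*(h)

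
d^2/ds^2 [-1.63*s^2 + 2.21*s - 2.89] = -3.26000000000000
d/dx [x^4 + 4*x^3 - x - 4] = 4*x^3 + 12*x^2 - 1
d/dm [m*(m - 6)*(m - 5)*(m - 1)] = 4*m^3 - 36*m^2 + 82*m - 30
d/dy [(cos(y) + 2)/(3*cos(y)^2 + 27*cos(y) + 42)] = sin(y)/(3*(cos(y) + 7)^2)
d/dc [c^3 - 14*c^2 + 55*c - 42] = 3*c^2 - 28*c + 55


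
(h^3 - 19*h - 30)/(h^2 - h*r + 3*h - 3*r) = (-h^2 + 3*h + 10)/(-h + r)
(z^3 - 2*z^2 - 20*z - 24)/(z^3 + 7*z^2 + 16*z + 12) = (z - 6)/(z + 3)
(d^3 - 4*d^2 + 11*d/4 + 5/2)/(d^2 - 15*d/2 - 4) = (d^2 - 9*d/2 + 5)/(d - 8)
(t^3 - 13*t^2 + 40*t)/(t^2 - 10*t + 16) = t*(t - 5)/(t - 2)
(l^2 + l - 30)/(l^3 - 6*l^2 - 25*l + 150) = (l + 6)/(l^2 - l - 30)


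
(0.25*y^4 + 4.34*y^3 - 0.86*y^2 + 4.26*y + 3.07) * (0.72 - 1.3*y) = -0.325*y^5 - 5.462*y^4 + 4.2428*y^3 - 6.1572*y^2 - 0.9238*y + 2.2104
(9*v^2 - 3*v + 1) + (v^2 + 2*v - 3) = 10*v^2 - v - 2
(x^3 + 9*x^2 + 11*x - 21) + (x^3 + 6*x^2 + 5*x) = 2*x^3 + 15*x^2 + 16*x - 21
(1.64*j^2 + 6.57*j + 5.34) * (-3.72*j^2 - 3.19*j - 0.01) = -6.1008*j^4 - 29.672*j^3 - 40.8395*j^2 - 17.1003*j - 0.0534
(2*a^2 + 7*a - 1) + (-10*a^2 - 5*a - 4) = -8*a^2 + 2*a - 5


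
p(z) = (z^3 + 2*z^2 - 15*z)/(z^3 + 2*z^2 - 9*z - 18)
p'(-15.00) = -0.00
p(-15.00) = 0.96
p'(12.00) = 0.00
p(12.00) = 0.97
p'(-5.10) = -0.74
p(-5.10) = 0.08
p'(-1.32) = 10.85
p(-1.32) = -4.25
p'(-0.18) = 1.06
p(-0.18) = -0.17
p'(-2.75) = -85.33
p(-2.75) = 33.00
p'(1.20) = 0.25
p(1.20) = 0.55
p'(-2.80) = -140.62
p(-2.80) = 38.50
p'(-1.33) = 11.21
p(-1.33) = -4.36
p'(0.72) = 0.38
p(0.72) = 0.41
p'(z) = (-3*z^2 - 4*z + 9)*(z^3 + 2*z^2 - 15*z)/(z^3 + 2*z^2 - 9*z - 18)^2 + (3*z^2 + 4*z - 15)/(z^3 + 2*z^2 - 9*z - 18)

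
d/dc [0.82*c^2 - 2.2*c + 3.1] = 1.64*c - 2.2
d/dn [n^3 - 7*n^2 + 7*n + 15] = 3*n^2 - 14*n + 7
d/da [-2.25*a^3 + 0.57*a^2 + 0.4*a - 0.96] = -6.75*a^2 + 1.14*a + 0.4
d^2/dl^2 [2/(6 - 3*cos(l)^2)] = 4*(2*sin(l)^4 - 5*sin(l)^2 + 1)/(3*(cos(l)^2 - 2)^3)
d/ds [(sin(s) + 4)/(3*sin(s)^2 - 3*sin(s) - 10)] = (-3*sin(s)^2 - 24*sin(s) + 2)*cos(s)/(3*sin(s)^2 - 3*sin(s) - 10)^2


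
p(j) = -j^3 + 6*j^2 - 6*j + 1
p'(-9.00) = -357.00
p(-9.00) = 1270.00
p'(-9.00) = -357.00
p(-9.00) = 1270.00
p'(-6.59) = -215.36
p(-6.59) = 587.30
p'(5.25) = -25.69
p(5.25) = -9.83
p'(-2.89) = -65.74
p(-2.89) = 92.59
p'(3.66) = -2.27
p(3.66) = 10.39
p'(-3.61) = -88.42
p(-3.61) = 147.90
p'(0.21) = -3.61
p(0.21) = -0.00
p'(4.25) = -9.19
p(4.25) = 7.11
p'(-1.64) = -33.75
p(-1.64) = 31.39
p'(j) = -3*j^2 + 12*j - 6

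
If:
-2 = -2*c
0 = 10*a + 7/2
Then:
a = -7/20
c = 1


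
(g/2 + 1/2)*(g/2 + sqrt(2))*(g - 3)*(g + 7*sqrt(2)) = g^4/4 - g^3/2 + 9*sqrt(2)*g^3/4 - 9*sqrt(2)*g^2/2 + 25*g^2/4 - 14*g - 27*sqrt(2)*g/4 - 21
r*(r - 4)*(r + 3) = r^3 - r^2 - 12*r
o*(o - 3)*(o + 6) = o^3 + 3*o^2 - 18*o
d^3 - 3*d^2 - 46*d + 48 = (d - 8)*(d - 1)*(d + 6)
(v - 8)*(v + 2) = v^2 - 6*v - 16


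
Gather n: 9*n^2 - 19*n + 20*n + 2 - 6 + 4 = 9*n^2 + n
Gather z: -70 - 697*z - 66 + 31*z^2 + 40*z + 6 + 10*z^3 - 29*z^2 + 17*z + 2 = 10*z^3 + 2*z^2 - 640*z - 128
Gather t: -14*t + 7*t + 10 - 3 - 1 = 6 - 7*t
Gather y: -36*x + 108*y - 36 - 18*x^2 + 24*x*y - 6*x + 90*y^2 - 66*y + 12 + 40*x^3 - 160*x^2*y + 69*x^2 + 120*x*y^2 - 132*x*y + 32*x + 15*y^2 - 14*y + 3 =40*x^3 + 51*x^2 - 10*x + y^2*(120*x + 105) + y*(-160*x^2 - 108*x + 28) - 21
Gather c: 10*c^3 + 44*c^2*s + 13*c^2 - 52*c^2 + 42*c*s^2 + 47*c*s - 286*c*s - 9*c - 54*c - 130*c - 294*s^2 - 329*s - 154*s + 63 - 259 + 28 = 10*c^3 + c^2*(44*s - 39) + c*(42*s^2 - 239*s - 193) - 294*s^2 - 483*s - 168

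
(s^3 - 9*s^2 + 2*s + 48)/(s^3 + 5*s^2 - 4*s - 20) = (s^2 - 11*s + 24)/(s^2 + 3*s - 10)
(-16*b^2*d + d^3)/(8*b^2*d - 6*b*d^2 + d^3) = (-4*b - d)/(2*b - d)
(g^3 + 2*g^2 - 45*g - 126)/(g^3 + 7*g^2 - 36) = (g - 7)/(g - 2)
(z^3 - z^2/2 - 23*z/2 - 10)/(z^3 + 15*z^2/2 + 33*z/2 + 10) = (z - 4)/(z + 4)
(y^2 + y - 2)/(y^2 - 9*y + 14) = (y^2 + y - 2)/(y^2 - 9*y + 14)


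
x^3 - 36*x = x*(x - 6)*(x + 6)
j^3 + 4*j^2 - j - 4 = (j - 1)*(j + 1)*(j + 4)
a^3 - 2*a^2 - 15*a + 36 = (a - 3)^2*(a + 4)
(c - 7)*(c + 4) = c^2 - 3*c - 28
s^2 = s^2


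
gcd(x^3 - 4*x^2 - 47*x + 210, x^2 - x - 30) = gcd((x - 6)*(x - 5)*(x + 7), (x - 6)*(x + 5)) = x - 6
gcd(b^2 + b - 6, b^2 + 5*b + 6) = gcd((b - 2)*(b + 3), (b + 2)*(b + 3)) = b + 3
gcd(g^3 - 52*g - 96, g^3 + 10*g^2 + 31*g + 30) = g + 2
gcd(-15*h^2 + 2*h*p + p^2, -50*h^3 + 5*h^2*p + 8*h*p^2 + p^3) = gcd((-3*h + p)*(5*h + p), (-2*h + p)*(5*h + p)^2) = 5*h + p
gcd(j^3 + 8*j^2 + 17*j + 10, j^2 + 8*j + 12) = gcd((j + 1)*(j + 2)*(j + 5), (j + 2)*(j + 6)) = j + 2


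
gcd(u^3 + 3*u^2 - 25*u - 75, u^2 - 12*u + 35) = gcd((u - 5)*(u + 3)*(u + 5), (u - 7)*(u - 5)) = u - 5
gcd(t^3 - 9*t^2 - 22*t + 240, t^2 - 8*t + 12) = t - 6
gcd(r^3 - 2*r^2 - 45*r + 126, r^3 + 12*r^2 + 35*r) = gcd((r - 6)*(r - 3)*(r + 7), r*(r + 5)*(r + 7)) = r + 7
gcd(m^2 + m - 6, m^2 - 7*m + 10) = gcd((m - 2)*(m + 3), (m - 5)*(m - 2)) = m - 2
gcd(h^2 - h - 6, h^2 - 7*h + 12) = h - 3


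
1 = 1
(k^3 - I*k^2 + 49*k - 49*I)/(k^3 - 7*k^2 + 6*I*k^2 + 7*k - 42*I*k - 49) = (k - 7*I)/(k - 7)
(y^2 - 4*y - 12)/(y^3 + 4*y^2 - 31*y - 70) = (y - 6)/(y^2 + 2*y - 35)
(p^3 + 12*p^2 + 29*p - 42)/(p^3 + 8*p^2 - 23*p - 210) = (p - 1)/(p - 5)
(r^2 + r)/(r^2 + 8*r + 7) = r/(r + 7)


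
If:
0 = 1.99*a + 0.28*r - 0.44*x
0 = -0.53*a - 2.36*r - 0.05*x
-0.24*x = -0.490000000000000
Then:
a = 0.47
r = -0.15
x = 2.04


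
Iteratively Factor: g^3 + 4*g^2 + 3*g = (g + 1)*(g^2 + 3*g) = g*(g + 1)*(g + 3)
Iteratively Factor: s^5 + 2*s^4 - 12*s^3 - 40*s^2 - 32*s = (s - 4)*(s^4 + 6*s^3 + 12*s^2 + 8*s) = (s - 4)*(s + 2)*(s^3 + 4*s^2 + 4*s) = (s - 4)*(s + 2)^2*(s^2 + 2*s) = (s - 4)*(s + 2)^3*(s)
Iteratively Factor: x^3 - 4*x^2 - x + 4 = (x - 4)*(x^2 - 1) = (x - 4)*(x - 1)*(x + 1)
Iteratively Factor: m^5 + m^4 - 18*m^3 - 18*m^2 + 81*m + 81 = (m - 3)*(m^4 + 4*m^3 - 6*m^2 - 36*m - 27) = (m - 3)*(m + 1)*(m^3 + 3*m^2 - 9*m - 27) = (m - 3)^2*(m + 1)*(m^2 + 6*m + 9) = (m - 3)^2*(m + 1)*(m + 3)*(m + 3)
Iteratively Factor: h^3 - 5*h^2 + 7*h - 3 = (h - 1)*(h^2 - 4*h + 3) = (h - 1)^2*(h - 3)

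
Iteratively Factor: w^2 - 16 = (w - 4)*(w + 4)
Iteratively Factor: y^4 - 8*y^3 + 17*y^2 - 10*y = (y - 1)*(y^3 - 7*y^2 + 10*y) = (y - 5)*(y - 1)*(y^2 - 2*y) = (y - 5)*(y - 2)*(y - 1)*(y)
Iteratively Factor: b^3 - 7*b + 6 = (b - 1)*(b^2 + b - 6) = (b - 2)*(b - 1)*(b + 3)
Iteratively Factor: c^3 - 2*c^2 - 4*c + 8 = (c + 2)*(c^2 - 4*c + 4) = (c - 2)*(c + 2)*(c - 2)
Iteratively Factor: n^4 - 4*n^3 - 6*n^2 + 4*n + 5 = (n - 5)*(n^3 + n^2 - n - 1) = (n - 5)*(n - 1)*(n^2 + 2*n + 1) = (n - 5)*(n - 1)*(n + 1)*(n + 1)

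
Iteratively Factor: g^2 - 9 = (g + 3)*(g - 3)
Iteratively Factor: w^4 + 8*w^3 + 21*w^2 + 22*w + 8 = (w + 2)*(w^3 + 6*w^2 + 9*w + 4) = (w + 1)*(w + 2)*(w^2 + 5*w + 4) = (w + 1)^2*(w + 2)*(w + 4)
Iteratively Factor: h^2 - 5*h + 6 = (h - 3)*(h - 2)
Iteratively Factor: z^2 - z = (z)*(z - 1)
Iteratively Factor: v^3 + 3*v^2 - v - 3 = (v + 3)*(v^2 - 1) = (v + 1)*(v + 3)*(v - 1)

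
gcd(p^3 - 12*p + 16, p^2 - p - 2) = p - 2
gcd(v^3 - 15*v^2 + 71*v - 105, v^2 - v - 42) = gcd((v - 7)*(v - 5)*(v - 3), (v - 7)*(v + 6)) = v - 7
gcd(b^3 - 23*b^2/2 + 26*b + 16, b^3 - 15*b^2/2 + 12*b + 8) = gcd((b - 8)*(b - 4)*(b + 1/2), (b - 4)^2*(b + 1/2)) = b^2 - 7*b/2 - 2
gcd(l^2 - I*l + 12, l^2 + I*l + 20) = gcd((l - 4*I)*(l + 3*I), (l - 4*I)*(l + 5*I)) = l - 4*I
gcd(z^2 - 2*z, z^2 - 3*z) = z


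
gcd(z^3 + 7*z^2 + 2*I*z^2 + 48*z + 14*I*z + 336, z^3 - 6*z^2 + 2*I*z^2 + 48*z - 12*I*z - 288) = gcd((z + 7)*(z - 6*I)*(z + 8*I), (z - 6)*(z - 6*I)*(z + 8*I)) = z^2 + 2*I*z + 48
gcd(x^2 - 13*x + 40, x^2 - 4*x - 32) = x - 8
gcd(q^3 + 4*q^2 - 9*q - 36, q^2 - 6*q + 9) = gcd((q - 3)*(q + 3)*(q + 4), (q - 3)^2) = q - 3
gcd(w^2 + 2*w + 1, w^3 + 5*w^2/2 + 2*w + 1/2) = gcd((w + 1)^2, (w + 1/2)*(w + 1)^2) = w^2 + 2*w + 1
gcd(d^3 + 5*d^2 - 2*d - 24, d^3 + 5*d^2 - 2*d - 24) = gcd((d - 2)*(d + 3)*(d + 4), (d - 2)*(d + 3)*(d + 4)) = d^3 + 5*d^2 - 2*d - 24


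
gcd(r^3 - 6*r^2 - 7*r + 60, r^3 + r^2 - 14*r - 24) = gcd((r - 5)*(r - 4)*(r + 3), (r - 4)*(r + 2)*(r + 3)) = r^2 - r - 12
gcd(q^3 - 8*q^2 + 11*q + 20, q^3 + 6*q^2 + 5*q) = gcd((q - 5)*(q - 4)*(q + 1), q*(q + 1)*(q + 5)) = q + 1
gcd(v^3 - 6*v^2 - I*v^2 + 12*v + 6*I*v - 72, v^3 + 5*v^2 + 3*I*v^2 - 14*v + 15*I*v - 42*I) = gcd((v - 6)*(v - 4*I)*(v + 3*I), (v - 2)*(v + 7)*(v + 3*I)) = v + 3*I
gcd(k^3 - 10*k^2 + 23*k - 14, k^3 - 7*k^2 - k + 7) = k^2 - 8*k + 7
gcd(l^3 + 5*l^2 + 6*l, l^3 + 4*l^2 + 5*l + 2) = l + 2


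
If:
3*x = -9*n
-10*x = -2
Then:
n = -1/15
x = 1/5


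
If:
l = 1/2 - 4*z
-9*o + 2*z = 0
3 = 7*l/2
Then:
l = 6/7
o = -5/252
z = -5/56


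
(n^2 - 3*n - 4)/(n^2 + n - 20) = (n + 1)/(n + 5)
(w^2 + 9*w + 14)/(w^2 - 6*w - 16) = (w + 7)/(w - 8)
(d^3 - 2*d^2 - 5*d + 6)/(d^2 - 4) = (d^2 - 4*d + 3)/(d - 2)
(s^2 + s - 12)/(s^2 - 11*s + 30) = (s^2 + s - 12)/(s^2 - 11*s + 30)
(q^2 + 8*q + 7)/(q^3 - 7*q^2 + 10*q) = (q^2 + 8*q + 7)/(q*(q^2 - 7*q + 10))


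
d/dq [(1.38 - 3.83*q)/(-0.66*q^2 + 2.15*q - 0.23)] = (-2.5278*q^2 + 1.8216*q - 2.0861)/(0.4356*q^4 - 2.838*q^3 + 4.9261*q^2 - 0.989*q + 0.0529)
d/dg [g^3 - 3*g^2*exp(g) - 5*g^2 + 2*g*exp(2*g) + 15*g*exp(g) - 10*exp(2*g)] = -3*g^2*exp(g) + 3*g^2 + 4*g*exp(2*g) + 9*g*exp(g) - 10*g - 18*exp(2*g) + 15*exp(g)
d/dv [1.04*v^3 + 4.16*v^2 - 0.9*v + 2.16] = 3.12*v^2 + 8.32*v - 0.9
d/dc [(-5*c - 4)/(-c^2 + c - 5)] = (5*c^2 - 5*c - (2*c - 1)*(5*c + 4) + 25)/(c^2 - c + 5)^2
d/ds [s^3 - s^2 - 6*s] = 3*s^2 - 2*s - 6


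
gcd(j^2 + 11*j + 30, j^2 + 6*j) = j + 6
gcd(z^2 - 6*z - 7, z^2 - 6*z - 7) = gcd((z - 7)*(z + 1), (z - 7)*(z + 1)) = z^2 - 6*z - 7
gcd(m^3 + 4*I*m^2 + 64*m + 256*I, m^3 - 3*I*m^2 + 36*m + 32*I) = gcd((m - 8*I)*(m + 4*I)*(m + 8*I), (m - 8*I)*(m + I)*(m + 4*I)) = m^2 - 4*I*m + 32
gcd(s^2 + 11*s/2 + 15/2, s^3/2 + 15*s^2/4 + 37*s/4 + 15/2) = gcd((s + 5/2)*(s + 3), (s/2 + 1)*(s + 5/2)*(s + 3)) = s^2 + 11*s/2 + 15/2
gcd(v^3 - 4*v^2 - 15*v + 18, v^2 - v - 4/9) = 1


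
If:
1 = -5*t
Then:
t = -1/5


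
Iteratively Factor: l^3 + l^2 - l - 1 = (l + 1)*(l^2 - 1) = (l - 1)*(l + 1)*(l + 1)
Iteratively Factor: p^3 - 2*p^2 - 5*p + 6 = (p + 2)*(p^2 - 4*p + 3) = (p - 1)*(p + 2)*(p - 3)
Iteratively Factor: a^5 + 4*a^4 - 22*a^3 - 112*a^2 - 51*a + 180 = (a + 4)*(a^4 - 22*a^2 - 24*a + 45) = (a + 3)*(a + 4)*(a^3 - 3*a^2 - 13*a + 15) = (a - 5)*(a + 3)*(a + 4)*(a^2 + 2*a - 3) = (a - 5)*(a - 1)*(a + 3)*(a + 4)*(a + 3)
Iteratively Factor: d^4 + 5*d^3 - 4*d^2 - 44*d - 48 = (d - 3)*(d^3 + 8*d^2 + 20*d + 16) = (d - 3)*(d + 2)*(d^2 + 6*d + 8) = (d - 3)*(d + 2)^2*(d + 4)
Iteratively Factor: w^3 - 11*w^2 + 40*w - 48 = (w - 4)*(w^2 - 7*w + 12) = (w - 4)^2*(w - 3)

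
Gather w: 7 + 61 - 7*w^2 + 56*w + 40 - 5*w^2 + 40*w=-12*w^2 + 96*w + 108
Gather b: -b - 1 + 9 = 8 - b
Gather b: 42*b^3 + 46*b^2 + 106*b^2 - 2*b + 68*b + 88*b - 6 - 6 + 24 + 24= 42*b^3 + 152*b^2 + 154*b + 36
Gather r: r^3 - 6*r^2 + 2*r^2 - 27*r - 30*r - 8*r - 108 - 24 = r^3 - 4*r^2 - 65*r - 132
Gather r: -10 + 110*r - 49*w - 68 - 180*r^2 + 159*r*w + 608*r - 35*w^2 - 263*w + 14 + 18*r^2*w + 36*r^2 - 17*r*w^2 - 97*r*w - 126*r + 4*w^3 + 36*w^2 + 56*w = r^2*(18*w - 144) + r*(-17*w^2 + 62*w + 592) + 4*w^3 + w^2 - 256*w - 64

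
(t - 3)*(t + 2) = t^2 - t - 6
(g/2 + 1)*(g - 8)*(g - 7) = g^3/2 - 13*g^2/2 + 13*g + 56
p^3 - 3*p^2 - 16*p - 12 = (p - 6)*(p + 1)*(p + 2)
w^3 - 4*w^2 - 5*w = w*(w - 5)*(w + 1)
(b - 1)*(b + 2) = b^2 + b - 2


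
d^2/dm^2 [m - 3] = 0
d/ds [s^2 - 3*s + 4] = 2*s - 3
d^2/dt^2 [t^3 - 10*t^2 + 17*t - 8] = 6*t - 20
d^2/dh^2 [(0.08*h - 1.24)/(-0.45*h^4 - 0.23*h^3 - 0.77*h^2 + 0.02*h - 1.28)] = (-0.1944*h^7 + 4.88952*h^6 + 3.658488*h^5 + 8.431704*h^4 + 4.295024*h^3 - 3.911304*h^2 - 1.831824*h - 2.447392)/(0.091125*h^12 + 0.139725*h^11 + 0.53919*h^10 + 0.478187*h^9 + 1.687794*h^8 + 1.159227*h^7 + 3.300077*h^6 + 1.25571*h^5 + 4.454172*h^4 + 1.012216*h^3 + 3.78624*h^2 - 0.098304*h + 2.097152)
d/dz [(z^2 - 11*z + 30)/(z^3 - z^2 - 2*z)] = (-z^4 + 22*z^3 - 103*z^2 + 60*z + 60)/(z^2*(z^4 - 2*z^3 - 3*z^2 + 4*z + 4))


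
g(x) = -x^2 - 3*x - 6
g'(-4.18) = 5.36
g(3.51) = -28.85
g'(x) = -2*x - 3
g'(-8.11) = 13.22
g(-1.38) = -3.76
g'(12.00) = -27.00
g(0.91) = -9.56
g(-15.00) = -186.00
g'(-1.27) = -0.46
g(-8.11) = -47.44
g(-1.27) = -3.80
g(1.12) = -10.61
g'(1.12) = -5.24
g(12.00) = -186.00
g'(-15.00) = 27.00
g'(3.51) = -10.02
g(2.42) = -19.12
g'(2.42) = -7.84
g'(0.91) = -4.82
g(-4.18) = -10.93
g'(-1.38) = -0.24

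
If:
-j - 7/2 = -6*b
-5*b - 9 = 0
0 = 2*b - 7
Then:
No Solution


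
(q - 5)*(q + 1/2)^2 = q^3 - 4*q^2 - 19*q/4 - 5/4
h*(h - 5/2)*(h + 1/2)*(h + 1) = h^4 - h^3 - 13*h^2/4 - 5*h/4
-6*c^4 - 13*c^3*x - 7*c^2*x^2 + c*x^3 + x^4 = (-3*c + x)*(c + x)^2*(2*c + x)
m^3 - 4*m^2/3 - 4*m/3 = m*(m - 2)*(m + 2/3)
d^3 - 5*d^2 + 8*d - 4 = (d - 2)^2*(d - 1)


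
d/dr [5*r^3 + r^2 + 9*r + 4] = 15*r^2 + 2*r + 9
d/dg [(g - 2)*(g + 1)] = 2*g - 1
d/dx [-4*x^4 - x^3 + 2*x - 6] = -16*x^3 - 3*x^2 + 2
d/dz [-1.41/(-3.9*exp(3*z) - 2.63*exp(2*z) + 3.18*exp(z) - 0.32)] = (-16.497*exp(2*z) - 7.4166*exp(z) + 4.4838)*exp(z)/(3.9*exp(3*z) + 2.63*exp(2*z) - 3.18*exp(z) + 0.32)^2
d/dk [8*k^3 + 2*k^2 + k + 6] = 24*k^2 + 4*k + 1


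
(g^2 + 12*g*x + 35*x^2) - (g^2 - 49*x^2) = 12*g*x + 84*x^2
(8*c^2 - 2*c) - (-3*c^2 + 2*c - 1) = 11*c^2 - 4*c + 1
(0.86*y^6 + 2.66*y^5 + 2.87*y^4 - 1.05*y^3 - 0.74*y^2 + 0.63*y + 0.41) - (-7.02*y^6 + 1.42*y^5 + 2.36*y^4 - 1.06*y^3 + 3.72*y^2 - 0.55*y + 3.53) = 7.88*y^6 + 1.24*y^5 + 0.51*y^4 + 0.01*y^3 - 4.46*y^2 + 1.18*y - 3.12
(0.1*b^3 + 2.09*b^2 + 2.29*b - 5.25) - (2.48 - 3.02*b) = 0.1*b^3 + 2.09*b^2 + 5.31*b - 7.73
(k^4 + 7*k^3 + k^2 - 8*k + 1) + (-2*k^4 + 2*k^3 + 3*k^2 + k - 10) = -k^4 + 9*k^3 + 4*k^2 - 7*k - 9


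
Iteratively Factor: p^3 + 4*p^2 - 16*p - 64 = (p + 4)*(p^2 - 16) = (p + 4)^2*(p - 4)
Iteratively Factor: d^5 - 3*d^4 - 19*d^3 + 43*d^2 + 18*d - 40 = (d + 1)*(d^4 - 4*d^3 - 15*d^2 + 58*d - 40) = (d + 1)*(d + 4)*(d^3 - 8*d^2 + 17*d - 10) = (d - 2)*(d + 1)*(d + 4)*(d^2 - 6*d + 5) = (d - 5)*(d - 2)*(d + 1)*(d + 4)*(d - 1)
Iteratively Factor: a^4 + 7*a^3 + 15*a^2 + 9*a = (a + 3)*(a^3 + 4*a^2 + 3*a) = a*(a + 3)*(a^2 + 4*a + 3) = a*(a + 3)^2*(a + 1)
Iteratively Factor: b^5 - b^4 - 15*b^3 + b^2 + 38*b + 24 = (b - 4)*(b^4 + 3*b^3 - 3*b^2 - 11*b - 6) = (b - 4)*(b + 1)*(b^3 + 2*b^2 - 5*b - 6) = (b - 4)*(b + 1)^2*(b^2 + b - 6) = (b - 4)*(b + 1)^2*(b + 3)*(b - 2)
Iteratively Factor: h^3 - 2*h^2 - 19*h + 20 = (h - 1)*(h^2 - h - 20) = (h - 5)*(h - 1)*(h + 4)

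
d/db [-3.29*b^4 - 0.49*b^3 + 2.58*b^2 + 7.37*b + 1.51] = -13.16*b^3 - 1.47*b^2 + 5.16*b + 7.37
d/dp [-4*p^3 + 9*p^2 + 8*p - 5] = -12*p^2 + 18*p + 8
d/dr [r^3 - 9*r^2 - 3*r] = 3*r^2 - 18*r - 3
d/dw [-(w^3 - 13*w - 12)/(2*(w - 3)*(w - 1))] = (-w^4 + 8*w^3 - 22*w^2 - 24*w + 87)/(2*(w^4 - 8*w^3 + 22*w^2 - 24*w + 9))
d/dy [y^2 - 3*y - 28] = 2*y - 3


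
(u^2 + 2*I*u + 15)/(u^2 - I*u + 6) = (u + 5*I)/(u + 2*I)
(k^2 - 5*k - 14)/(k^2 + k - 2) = (k - 7)/(k - 1)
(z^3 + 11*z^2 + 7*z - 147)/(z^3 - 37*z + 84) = (z + 7)/(z - 4)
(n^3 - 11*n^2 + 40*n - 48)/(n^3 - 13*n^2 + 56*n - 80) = (n - 3)/(n - 5)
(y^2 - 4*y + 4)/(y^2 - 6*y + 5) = (y^2 - 4*y + 4)/(y^2 - 6*y + 5)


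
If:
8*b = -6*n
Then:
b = -3*n/4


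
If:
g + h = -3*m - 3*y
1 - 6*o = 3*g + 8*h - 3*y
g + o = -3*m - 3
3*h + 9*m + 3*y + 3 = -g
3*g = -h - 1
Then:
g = -51/88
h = 65/88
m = -197/264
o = -2/11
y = 61/88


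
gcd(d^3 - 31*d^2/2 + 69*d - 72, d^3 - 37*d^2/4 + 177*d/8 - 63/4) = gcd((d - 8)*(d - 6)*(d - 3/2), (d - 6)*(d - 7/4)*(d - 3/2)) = d^2 - 15*d/2 + 9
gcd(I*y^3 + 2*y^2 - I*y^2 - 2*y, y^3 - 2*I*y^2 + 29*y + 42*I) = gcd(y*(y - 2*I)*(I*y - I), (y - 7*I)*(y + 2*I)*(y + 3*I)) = 1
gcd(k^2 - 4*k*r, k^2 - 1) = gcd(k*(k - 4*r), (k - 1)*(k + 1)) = 1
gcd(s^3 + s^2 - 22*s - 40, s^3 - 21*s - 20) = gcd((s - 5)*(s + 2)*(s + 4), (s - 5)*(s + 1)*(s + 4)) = s^2 - s - 20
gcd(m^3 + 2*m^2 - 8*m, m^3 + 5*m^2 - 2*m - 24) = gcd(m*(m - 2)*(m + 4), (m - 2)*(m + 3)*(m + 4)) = m^2 + 2*m - 8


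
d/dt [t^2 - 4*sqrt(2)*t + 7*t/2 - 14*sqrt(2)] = 2*t - 4*sqrt(2) + 7/2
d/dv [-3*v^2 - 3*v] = -6*v - 3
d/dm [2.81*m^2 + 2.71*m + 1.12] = 5.62*m + 2.71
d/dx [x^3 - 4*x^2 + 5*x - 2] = 3*x^2 - 8*x + 5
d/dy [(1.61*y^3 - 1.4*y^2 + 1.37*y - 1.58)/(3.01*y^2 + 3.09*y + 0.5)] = (4.8461*y^4 + 9.9498*y^3 - 6.0347*y^2 + 8.1116*y + 5.5672)/(9.0601*y^4 + 18.6018*y^3 + 12.5581*y^2 + 3.09*y + 0.25)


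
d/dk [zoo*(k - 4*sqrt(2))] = zoo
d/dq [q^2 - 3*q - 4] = 2*q - 3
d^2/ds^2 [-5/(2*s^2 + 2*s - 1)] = 20*(2*s^2 + 2*s - 2*(2*s + 1)^2 - 1)/(2*s^2 + 2*s - 1)^3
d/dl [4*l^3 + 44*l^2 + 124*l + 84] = 12*l^2 + 88*l + 124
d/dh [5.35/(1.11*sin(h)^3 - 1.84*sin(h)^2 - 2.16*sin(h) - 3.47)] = (-17.8155*sin(h)^2 + 19.688*sin(h) + 11.556)*cos(h)/(-1.11*sin(h)^3 + 1.84*sin(h)^2 + 2.16*sin(h) + 3.47)^2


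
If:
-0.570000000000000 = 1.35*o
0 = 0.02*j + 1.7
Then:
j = -85.00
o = -0.42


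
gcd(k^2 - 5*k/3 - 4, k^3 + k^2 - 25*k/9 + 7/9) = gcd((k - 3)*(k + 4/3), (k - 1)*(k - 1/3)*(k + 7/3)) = 1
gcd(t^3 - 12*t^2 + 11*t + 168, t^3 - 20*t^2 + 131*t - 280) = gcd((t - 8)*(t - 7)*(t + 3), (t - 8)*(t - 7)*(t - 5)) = t^2 - 15*t + 56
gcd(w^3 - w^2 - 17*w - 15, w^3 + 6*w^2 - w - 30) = w + 3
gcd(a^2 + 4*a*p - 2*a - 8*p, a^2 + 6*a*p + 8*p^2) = a + 4*p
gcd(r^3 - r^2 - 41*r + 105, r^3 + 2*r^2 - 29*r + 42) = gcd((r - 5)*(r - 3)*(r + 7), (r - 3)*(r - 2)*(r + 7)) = r^2 + 4*r - 21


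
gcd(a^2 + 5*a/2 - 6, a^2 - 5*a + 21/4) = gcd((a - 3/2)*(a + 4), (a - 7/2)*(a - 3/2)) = a - 3/2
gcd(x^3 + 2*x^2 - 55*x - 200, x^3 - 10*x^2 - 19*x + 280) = x^2 - 3*x - 40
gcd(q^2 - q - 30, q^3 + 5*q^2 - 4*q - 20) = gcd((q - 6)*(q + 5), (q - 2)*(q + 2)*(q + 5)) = q + 5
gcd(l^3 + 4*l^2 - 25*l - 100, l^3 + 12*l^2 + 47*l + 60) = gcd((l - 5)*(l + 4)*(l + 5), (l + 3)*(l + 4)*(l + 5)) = l^2 + 9*l + 20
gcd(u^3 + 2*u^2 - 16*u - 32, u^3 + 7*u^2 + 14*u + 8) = u^2 + 6*u + 8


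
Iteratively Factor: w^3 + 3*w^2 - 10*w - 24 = (w + 2)*(w^2 + w - 12) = (w + 2)*(w + 4)*(w - 3)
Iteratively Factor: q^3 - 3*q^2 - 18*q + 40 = (q - 2)*(q^2 - q - 20) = (q - 5)*(q - 2)*(q + 4)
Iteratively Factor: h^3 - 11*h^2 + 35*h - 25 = (h - 5)*(h^2 - 6*h + 5) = (h - 5)*(h - 1)*(h - 5)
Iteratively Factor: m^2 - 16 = (m - 4)*(m + 4)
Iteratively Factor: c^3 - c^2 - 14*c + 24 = (c + 4)*(c^2 - 5*c + 6) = (c - 2)*(c + 4)*(c - 3)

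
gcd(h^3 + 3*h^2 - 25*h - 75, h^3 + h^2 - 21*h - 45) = h^2 - 2*h - 15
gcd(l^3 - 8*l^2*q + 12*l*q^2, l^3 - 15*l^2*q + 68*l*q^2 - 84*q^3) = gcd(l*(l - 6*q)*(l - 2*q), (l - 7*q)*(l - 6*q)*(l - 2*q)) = l^2 - 8*l*q + 12*q^2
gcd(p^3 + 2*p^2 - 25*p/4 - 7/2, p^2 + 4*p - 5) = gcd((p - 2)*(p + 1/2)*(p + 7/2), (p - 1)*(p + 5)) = 1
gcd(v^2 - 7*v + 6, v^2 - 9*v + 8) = v - 1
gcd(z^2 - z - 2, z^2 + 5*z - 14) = z - 2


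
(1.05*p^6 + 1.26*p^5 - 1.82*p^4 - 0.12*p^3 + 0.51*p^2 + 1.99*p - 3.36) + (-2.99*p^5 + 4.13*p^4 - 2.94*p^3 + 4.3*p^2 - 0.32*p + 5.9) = 1.05*p^6 - 1.73*p^5 + 2.31*p^4 - 3.06*p^3 + 4.81*p^2 + 1.67*p + 2.54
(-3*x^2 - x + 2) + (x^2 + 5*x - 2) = -2*x^2 + 4*x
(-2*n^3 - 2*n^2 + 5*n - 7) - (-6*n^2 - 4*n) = -2*n^3 + 4*n^2 + 9*n - 7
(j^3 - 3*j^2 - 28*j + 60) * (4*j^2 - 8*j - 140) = 4*j^5 - 20*j^4 - 228*j^3 + 884*j^2 + 3440*j - 8400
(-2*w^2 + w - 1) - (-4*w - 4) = -2*w^2 + 5*w + 3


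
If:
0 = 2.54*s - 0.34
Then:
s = 0.13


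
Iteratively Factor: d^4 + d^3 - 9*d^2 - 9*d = (d + 1)*(d^3 - 9*d) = (d - 3)*(d + 1)*(d^2 + 3*d) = d*(d - 3)*(d + 1)*(d + 3)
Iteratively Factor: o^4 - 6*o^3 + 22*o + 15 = (o + 1)*(o^3 - 7*o^2 + 7*o + 15) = (o - 3)*(o + 1)*(o^2 - 4*o - 5) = (o - 3)*(o + 1)^2*(o - 5)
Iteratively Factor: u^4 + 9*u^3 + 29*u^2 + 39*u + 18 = (u + 3)*(u^3 + 6*u^2 + 11*u + 6) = (u + 3)^2*(u^2 + 3*u + 2) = (u + 2)*(u + 3)^2*(u + 1)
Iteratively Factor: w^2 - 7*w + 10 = (w - 5)*(w - 2)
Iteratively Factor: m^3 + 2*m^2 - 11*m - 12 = (m + 1)*(m^2 + m - 12) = (m - 3)*(m + 1)*(m + 4)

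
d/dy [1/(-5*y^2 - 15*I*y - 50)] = (2*y + 3*I)/(5*(y^2 + 3*I*y + 10)^2)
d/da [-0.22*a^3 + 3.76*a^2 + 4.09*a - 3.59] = -0.66*a^2 + 7.52*a + 4.09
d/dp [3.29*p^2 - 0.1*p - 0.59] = 6.58*p - 0.1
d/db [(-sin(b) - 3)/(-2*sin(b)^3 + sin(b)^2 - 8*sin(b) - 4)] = (-4*sin(b)^3 - 17*sin(b)^2 + 6*sin(b) - 20)*cos(b)/(2*sin(b)^3 - sin(b)^2 + 8*sin(b) + 4)^2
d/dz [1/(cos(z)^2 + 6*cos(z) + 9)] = 2*sin(z)/(cos(z) + 3)^3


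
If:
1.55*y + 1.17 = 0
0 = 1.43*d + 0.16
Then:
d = -0.11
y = -0.75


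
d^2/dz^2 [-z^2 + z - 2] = -2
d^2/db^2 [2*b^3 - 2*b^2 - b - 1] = 12*b - 4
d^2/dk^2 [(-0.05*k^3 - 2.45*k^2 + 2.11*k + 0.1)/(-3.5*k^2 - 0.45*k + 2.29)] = (-1.77635683940025e-15*k^5 - 5.6843418860808e-14*k^4 - 58.59075*k^3 + 110.16135*k^2 - 100.84167*k + 19.70388)/(42.875*k^6 + 16.5375*k^5 - 82.03125*k^4 - 21.549375*k^3 + 53.671875*k^2 + 7.079535*k - 12.008989)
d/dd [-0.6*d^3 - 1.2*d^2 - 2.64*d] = -1.8*d^2 - 2.4*d - 2.64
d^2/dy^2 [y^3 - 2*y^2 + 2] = 6*y - 4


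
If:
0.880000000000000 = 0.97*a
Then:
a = 0.91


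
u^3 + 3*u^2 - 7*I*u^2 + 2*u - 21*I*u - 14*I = (u + 1)*(u + 2)*(u - 7*I)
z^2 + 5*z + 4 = (z + 1)*(z + 4)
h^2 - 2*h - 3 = (h - 3)*(h + 1)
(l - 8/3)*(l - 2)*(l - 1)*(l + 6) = l^4 + l^3/3 - 24*l^2 + 164*l/3 - 32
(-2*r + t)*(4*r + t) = -8*r^2 + 2*r*t + t^2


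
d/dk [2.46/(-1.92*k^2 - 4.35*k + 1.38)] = (9.4464*k + 10.701)/(1.92*k^2 + 4.35*k - 1.38)^2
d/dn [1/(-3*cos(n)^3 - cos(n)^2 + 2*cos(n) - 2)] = (-9*cos(n)^2 - 2*cos(n) + 2)*sin(n)/(3*cos(n)^3 + cos(n)^2 - 2*cos(n) + 2)^2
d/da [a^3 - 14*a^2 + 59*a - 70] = 3*a^2 - 28*a + 59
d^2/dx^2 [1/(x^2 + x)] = 2*(-x*(x + 1) + (2*x + 1)^2)/(x^3*(x + 1)^3)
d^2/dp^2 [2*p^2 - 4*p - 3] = 4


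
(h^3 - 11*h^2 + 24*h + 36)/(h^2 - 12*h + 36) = h + 1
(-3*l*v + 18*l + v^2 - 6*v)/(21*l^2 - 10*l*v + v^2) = (v - 6)/(-7*l + v)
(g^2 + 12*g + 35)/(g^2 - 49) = (g + 5)/(g - 7)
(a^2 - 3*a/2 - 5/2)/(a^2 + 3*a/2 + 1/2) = (2*a - 5)/(2*a + 1)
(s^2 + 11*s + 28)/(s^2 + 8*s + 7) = (s + 4)/(s + 1)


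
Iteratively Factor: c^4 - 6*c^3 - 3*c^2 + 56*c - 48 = (c - 1)*(c^3 - 5*c^2 - 8*c + 48) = (c - 4)*(c - 1)*(c^2 - c - 12) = (c - 4)^2*(c - 1)*(c + 3)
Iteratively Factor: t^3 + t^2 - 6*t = (t - 2)*(t^2 + 3*t) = (t - 2)*(t + 3)*(t)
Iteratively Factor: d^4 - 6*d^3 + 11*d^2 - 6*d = (d)*(d^3 - 6*d^2 + 11*d - 6) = d*(d - 2)*(d^2 - 4*d + 3) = d*(d - 3)*(d - 2)*(d - 1)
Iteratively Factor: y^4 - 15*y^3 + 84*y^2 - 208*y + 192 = (y - 3)*(y^3 - 12*y^2 + 48*y - 64) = (y - 4)*(y - 3)*(y^2 - 8*y + 16) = (y - 4)^2*(y - 3)*(y - 4)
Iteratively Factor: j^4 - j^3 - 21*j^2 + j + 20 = (j + 1)*(j^3 - 2*j^2 - 19*j + 20) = (j - 1)*(j + 1)*(j^2 - j - 20) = (j - 1)*(j + 1)*(j + 4)*(j - 5)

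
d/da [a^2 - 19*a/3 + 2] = 2*a - 19/3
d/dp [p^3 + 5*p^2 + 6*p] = 3*p^2 + 10*p + 6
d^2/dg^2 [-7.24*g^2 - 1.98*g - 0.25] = -14.4800000000000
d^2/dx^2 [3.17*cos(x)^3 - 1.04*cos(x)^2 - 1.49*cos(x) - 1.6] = -0.887499999999999*cos(x) + 2.08*cos(2*x) - 7.1325*cos(3*x)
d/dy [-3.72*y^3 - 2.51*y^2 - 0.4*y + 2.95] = -11.16*y^2 - 5.02*y - 0.4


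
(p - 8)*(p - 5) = p^2 - 13*p + 40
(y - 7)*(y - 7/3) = y^2 - 28*y/3 + 49/3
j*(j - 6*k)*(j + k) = j^3 - 5*j^2*k - 6*j*k^2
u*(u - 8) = u^2 - 8*u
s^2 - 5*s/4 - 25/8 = (s - 5/2)*(s + 5/4)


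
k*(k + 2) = k^2 + 2*k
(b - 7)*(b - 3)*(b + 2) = b^3 - 8*b^2 + b + 42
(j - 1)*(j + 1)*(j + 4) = j^3 + 4*j^2 - j - 4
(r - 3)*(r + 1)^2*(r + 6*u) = r^4 + 6*r^3*u - r^3 - 6*r^2*u - 5*r^2 - 30*r*u - 3*r - 18*u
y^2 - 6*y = y*(y - 6)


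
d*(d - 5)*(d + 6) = d^3 + d^2 - 30*d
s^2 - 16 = (s - 4)*(s + 4)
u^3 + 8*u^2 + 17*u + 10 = (u + 1)*(u + 2)*(u + 5)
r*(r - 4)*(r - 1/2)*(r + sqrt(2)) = r^4 - 9*r^3/2 + sqrt(2)*r^3 - 9*sqrt(2)*r^2/2 + 2*r^2 + 2*sqrt(2)*r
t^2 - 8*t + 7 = (t - 7)*(t - 1)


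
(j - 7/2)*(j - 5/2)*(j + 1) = j^3 - 5*j^2 + 11*j/4 + 35/4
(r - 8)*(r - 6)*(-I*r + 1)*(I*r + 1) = r^4 - 14*r^3 + 49*r^2 - 14*r + 48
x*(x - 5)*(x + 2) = x^3 - 3*x^2 - 10*x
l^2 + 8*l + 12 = (l + 2)*(l + 6)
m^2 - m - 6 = (m - 3)*(m + 2)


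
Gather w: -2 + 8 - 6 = 0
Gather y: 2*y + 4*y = 6*y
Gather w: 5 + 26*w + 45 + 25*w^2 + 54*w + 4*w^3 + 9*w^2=4*w^3 + 34*w^2 + 80*w + 50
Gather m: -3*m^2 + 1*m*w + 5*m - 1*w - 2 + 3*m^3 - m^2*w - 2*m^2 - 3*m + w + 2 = 3*m^3 + m^2*(-w - 5) + m*(w + 2)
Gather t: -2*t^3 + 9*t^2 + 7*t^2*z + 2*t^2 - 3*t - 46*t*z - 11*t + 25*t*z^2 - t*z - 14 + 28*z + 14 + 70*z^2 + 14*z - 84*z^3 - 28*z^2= -2*t^3 + t^2*(7*z + 11) + t*(25*z^2 - 47*z - 14) - 84*z^3 + 42*z^2 + 42*z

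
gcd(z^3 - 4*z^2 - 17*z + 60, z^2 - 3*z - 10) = z - 5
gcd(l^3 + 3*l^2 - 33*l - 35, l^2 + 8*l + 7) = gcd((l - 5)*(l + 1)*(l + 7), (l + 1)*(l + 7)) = l^2 + 8*l + 7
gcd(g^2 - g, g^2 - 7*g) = g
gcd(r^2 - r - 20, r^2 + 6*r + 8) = r + 4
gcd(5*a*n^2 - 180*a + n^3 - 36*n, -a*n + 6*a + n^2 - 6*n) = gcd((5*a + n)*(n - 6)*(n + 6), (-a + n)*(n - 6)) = n - 6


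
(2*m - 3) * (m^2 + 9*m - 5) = 2*m^3 + 15*m^2 - 37*m + 15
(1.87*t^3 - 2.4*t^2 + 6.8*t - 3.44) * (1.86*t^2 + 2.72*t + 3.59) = 3.4782*t^5 + 0.6224*t^4 + 12.8333*t^3 + 3.4816*t^2 + 15.0552*t - 12.3496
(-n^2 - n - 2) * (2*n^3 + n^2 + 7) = -2*n^5 - 3*n^4 - 5*n^3 - 9*n^2 - 7*n - 14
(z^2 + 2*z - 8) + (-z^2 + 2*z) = 4*z - 8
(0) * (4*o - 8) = 0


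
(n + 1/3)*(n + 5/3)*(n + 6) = n^3 + 8*n^2 + 113*n/9 + 10/3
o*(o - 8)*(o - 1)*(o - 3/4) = o^4 - 39*o^3/4 + 59*o^2/4 - 6*o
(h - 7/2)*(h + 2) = h^2 - 3*h/2 - 7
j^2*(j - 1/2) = j^3 - j^2/2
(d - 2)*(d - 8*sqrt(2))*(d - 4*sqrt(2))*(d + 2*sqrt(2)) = d^4 - 10*sqrt(2)*d^3 - 2*d^3 + 16*d^2 + 20*sqrt(2)*d^2 - 32*d + 128*sqrt(2)*d - 256*sqrt(2)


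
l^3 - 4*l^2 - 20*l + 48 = (l - 6)*(l - 2)*(l + 4)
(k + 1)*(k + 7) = k^2 + 8*k + 7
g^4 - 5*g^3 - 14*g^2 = g^2*(g - 7)*(g + 2)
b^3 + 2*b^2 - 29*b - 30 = (b - 5)*(b + 1)*(b + 6)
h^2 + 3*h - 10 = (h - 2)*(h + 5)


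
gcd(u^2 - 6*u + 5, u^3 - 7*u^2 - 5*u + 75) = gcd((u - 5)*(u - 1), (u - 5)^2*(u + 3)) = u - 5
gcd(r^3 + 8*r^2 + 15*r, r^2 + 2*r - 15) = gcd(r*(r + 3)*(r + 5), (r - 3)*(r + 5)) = r + 5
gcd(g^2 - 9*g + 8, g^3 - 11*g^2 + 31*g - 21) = g - 1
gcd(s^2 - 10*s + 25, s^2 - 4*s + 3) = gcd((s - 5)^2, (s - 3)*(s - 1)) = 1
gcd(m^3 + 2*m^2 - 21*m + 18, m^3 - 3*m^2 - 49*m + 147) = m - 3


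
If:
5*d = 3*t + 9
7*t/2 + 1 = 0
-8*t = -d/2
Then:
No Solution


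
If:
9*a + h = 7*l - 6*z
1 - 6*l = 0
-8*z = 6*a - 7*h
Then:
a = 49/414 - 50*z/69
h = 12*z/23 + 7/69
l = 1/6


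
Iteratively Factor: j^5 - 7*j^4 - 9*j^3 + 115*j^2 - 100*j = (j - 5)*(j^4 - 2*j^3 - 19*j^2 + 20*j) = (j - 5)*(j - 1)*(j^3 - j^2 - 20*j) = j*(j - 5)*(j - 1)*(j^2 - j - 20) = j*(j - 5)*(j - 1)*(j + 4)*(j - 5)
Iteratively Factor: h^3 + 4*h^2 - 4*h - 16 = (h - 2)*(h^2 + 6*h + 8) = (h - 2)*(h + 4)*(h + 2)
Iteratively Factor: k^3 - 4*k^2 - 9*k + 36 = (k - 4)*(k^2 - 9) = (k - 4)*(k - 3)*(k + 3)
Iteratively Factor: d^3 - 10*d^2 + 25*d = (d - 5)*(d^2 - 5*d) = d*(d - 5)*(d - 5)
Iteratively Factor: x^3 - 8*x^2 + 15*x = (x)*(x^2 - 8*x + 15) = x*(x - 5)*(x - 3)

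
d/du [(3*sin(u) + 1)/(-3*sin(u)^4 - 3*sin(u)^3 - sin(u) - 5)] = (27*sin(u)^4 + 30*sin(u)^3 + 9*sin(u)^2 - 14)*cos(u)/(3*sin(u)^4 + 3*sin(u)^3 + sin(u) + 5)^2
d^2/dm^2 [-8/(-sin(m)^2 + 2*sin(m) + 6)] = 16*(2*sin(m)^4 - 3*sin(m)^3 + 11*sin(m)^2 - 10)/(2*sin(m) + cos(m)^2 + 5)^3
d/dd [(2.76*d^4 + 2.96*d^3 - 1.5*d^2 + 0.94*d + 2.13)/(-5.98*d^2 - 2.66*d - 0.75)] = (-33.0096*d^5 - 39.7256*d^4 - 24.0272*d^3 + 2.9512*d^2 + 27.7248*d + 4.9608)/(35.7604*d^4 + 31.8136*d^3 + 16.0456*d^2 + 3.99*d + 0.5625)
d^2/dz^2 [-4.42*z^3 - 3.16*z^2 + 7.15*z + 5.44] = -26.52*z - 6.32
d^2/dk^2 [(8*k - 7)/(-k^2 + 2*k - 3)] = 2*(-4*(k - 1)^2*(8*k - 7) + (24*k - 23)*(k^2 - 2*k + 3))/(k^2 - 2*k + 3)^3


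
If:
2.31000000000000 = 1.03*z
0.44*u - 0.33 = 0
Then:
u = 0.75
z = 2.24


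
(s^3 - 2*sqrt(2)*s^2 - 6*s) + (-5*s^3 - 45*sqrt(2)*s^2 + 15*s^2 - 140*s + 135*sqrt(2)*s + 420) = -4*s^3 - 47*sqrt(2)*s^2 + 15*s^2 - 146*s + 135*sqrt(2)*s + 420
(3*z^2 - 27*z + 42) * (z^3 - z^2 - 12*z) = 3*z^5 - 30*z^4 + 33*z^3 + 282*z^2 - 504*z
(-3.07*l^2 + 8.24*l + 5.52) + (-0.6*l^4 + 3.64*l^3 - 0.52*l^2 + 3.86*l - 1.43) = -0.6*l^4 + 3.64*l^3 - 3.59*l^2 + 12.1*l + 4.09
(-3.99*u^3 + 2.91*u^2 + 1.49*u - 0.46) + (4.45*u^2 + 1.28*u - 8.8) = -3.99*u^3 + 7.36*u^2 + 2.77*u - 9.26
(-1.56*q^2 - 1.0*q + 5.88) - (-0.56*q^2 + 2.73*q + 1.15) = -1.0*q^2 - 3.73*q + 4.73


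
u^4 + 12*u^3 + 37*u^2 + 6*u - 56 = (u - 1)*(u + 2)*(u + 4)*(u + 7)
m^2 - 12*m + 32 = (m - 8)*(m - 4)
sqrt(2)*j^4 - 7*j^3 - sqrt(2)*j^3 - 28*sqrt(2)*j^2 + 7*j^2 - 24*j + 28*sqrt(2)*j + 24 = (j - 1)*(j - 6*sqrt(2))*(j + 2*sqrt(2))*(sqrt(2)*j + 1)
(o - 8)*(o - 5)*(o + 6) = o^3 - 7*o^2 - 38*o + 240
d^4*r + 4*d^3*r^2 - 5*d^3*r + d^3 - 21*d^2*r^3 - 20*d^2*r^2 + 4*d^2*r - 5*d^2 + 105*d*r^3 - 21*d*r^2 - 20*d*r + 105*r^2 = (d - 5)*(d - 3*r)*(d + 7*r)*(d*r + 1)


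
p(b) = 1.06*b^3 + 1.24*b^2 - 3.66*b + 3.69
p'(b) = 3.18*b^2 + 2.48*b - 3.66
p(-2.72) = 1.49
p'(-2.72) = 13.12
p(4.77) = 129.49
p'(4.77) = 80.52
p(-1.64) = 8.35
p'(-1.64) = 0.83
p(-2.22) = 6.33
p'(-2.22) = 6.51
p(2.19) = 12.76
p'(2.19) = 17.02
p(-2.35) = 5.38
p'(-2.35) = 8.07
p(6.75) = 361.48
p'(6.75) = 157.97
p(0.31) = 2.71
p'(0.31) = -2.59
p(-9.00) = -635.67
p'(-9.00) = 231.60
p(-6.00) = -158.67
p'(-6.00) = 95.94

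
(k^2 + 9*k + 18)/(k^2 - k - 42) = (k + 3)/(k - 7)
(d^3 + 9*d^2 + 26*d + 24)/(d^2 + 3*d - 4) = (d^2 + 5*d + 6)/(d - 1)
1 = 1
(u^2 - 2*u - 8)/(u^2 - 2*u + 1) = (u^2 - 2*u - 8)/(u^2 - 2*u + 1)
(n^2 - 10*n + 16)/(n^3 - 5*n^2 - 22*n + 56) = (n - 8)/(n^2 - 3*n - 28)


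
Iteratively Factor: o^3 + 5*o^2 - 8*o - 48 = (o + 4)*(o^2 + o - 12) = (o + 4)^2*(o - 3)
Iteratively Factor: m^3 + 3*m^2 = (m + 3)*(m^2) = m*(m + 3)*(m)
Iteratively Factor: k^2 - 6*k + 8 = (k - 2)*(k - 4)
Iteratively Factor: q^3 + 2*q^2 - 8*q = (q - 2)*(q^2 + 4*q) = (q - 2)*(q + 4)*(q)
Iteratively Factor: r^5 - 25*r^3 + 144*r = (r + 4)*(r^4 - 4*r^3 - 9*r^2 + 36*r) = (r - 3)*(r + 4)*(r^3 - r^2 - 12*r) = r*(r - 3)*(r + 4)*(r^2 - r - 12) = r*(r - 4)*(r - 3)*(r + 4)*(r + 3)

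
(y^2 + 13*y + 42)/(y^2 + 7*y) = (y + 6)/y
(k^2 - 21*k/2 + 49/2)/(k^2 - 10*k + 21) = (k - 7/2)/(k - 3)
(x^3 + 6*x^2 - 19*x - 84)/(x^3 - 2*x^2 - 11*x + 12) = (x + 7)/(x - 1)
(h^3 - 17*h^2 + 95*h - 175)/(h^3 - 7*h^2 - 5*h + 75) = (h - 7)/(h + 3)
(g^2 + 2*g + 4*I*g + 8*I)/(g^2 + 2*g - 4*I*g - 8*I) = (g + 4*I)/(g - 4*I)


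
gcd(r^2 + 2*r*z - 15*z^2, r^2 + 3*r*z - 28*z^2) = 1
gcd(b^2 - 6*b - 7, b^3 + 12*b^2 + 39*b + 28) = b + 1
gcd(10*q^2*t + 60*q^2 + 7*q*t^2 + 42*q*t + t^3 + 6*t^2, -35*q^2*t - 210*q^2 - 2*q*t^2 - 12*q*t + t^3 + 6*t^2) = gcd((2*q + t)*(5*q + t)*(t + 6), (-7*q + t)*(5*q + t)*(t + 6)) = 5*q*t + 30*q + t^2 + 6*t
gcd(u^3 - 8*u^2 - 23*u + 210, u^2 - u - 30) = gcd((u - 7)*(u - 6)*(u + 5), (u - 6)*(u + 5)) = u^2 - u - 30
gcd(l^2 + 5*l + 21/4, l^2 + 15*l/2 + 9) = l + 3/2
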